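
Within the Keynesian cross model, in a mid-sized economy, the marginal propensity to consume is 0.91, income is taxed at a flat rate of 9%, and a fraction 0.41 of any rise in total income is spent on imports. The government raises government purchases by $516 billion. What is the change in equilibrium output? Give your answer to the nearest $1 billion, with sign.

+$887 billion

Spending multiplier = 1/(1 − c(1−t) + m) = 1/(1 − 0.91×0.91 + 0.41) = 1/0.5819 ≈ 1.719.
ΔY = k × ΔG = (+$516 billion) / 0.5819 ≈ +$887 billion.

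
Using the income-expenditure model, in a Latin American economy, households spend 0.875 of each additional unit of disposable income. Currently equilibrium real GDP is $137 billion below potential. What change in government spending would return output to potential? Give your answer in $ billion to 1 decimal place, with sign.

Spending multiplier = 1/(1 − MPC) = 1/(1 − 0.875) = 1/0.125 = 8.
Need ΔY = +$137 billion, so ΔG = ΔY/k = (+$137 billion) × 0.125 ≈ +$17.1 billion.
The government should increase government spending by $17.1 billion.

+$17.1 billion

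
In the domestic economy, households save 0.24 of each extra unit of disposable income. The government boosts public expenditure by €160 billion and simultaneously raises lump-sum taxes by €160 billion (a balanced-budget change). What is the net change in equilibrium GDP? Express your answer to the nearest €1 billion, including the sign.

MPC = 1 − MPS = 1 − 0.24 = 0.76.
Expenditure multiplier = 1/(1 − MPC) = 1/(1 − 0.76) = 1/0.24 ≈ 4.167.
ΔG contributes k·ΔG = (+€160 billion) / 0.24 ≈ +€666.7 billion.
ΔT of +€160 billion changes first-round spending by −c·ΔT = −€121.6 billion, contributing k·(−c·ΔT) = (−€121.6 billion) / 0.24 ≈ −€506.7 billion.
With ΔG = ΔT and no other leakages, the balanced-budget multiplier is 1, so ΔY = ΔG = +€160 billion.

+€160 billion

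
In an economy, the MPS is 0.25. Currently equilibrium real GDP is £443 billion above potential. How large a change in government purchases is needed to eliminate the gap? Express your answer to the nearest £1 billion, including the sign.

−£111 billion

MPC = 1 − MPS = 1 − 0.25 = 0.75.
Spending multiplier = 1/(1 − MPC) = 1/(1 − 0.75) = 1/0.25 = 4.
Need ΔY = −£443 billion, so ΔG = ΔY/k = (−£443 billion) × 0.25 ≈ −£111 billion.
The government should cut government purchases by £111 billion.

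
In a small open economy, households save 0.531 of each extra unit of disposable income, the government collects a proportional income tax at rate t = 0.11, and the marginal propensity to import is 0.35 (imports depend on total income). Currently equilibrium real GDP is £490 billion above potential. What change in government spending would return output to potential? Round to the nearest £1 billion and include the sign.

MPC = 1 − MPS = 1 − 0.531 = 0.469.
Spending multiplier = 1/(1 − c(1−t) + m) = 1/(1 − 0.469×0.89 + 0.35) = 1/0.93259 ≈ 1.072.
Need ΔY = −£490 billion, so ΔG = ΔY/k = (−£490 billion) × 0.93259 ≈ −£457 billion.
The government should cut government spending by £457 billion.

−£457 billion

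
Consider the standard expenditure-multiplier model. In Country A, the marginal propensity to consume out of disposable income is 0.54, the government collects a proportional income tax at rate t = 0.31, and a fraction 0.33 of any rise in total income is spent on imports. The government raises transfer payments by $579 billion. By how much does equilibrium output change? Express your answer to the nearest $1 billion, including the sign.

+$327 billion

The transfer change shifts disposable income by +$579 billion, so first-round consumption changes by c·ΔTR = 0.54 × (+$579 billion) = +$312.66 billion.
Expenditure multiplier = 1/(1 − c(1−t) + m) = 1/(1 − 0.54×0.69 + 0.33) = 1/0.9574 ≈ 1.044.
The transfer multiplier is c × k ≈ 0.564, so ΔY = k × (c·ΔTR) = (+$312.66 billion) / 0.9574 ≈ +$327 billion.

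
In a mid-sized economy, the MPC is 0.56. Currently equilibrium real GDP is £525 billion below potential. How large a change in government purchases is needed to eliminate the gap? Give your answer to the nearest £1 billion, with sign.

Spending multiplier = 1/(1 − MPC) = 1/(1 − 0.56) = 1/0.44 ≈ 2.273.
Need ΔY = +£525 billion, so ΔG = ΔY/k = (+£525 billion) × 0.44 = +£231 billion.
The government should increase government purchases by £231 billion.

+£231 billion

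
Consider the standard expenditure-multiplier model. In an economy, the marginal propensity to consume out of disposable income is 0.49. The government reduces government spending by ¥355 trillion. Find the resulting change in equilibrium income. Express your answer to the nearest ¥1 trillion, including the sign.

−¥696 trillion

Expenditure multiplier = 1/(1 − MPC) = 1/(1 − 0.49) = 1/0.51 ≈ 1.961.
ΔY = k × ΔG = (−¥355 trillion) / 0.51 ≈ −¥696 trillion.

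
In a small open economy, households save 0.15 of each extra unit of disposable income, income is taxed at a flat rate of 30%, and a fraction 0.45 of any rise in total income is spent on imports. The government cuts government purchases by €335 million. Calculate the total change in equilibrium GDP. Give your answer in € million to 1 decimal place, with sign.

−€391.8 million

MPC = 1 − MPS = 1 − 0.15 = 0.85.
Government-spending multiplier = 1/(1 − c(1−t) + m) = 1/(1 − 0.85×0.7 + 0.45) = 1/0.855 ≈ 1.17.
ΔY = k × ΔG = (−€335 million) / 0.855 ≈ −€391.8 million.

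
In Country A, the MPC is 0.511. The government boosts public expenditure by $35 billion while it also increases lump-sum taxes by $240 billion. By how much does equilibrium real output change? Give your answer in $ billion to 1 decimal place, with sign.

−$179.2 billion

Expenditure multiplier = 1/(1 − MPC) = 1/(1 − 0.511) = 1/0.489 ≈ 2.045.
ΔG contributes k·ΔG = (+$35 billion) / 0.489 ≈ +$71.6 billion.
ΔT of +$240 billion changes first-round spending by −c·ΔT = −$122.64 billion, contributing k·(−c·ΔT) = (−$122.64 billion) / 0.489 ≈ −$250.8 billion.
Net ΔY = k(ΔG − c·ΔT) = (−$87.64 billion) / 0.489 ≈ −$179.2 billion.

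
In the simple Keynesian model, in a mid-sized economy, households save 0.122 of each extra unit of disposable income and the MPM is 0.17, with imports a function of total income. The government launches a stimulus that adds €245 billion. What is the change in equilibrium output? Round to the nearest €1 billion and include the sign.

MPC = 1 − MPS = 1 − 0.122 = 0.878.
Spending multiplier = 1/(1 − c + m) = 1/(1 − 0.878 + 0.17) = 1/0.292 ≈ 3.425.
ΔY = k × ΔG = (+€245 billion) / 0.292 ≈ +€839 billion.

+€839 billion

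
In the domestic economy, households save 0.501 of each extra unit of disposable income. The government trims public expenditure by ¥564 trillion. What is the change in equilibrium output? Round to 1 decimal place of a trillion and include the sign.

MPC = 1 − MPS = 1 − 0.501 = 0.499.
Expenditure multiplier = 1/(1 − MPC) = 1/(1 − 0.499) = 1/0.501 ≈ 1.996.
ΔY = k × ΔG = (−¥564 trillion) / 0.501 ≈ −¥1,125.7 trillion.

−¥1,125.7 trillion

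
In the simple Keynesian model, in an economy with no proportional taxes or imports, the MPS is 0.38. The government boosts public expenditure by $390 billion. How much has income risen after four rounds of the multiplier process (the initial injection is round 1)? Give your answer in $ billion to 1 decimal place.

MPC = 1 − MPS = 1 − 0.38 = 0.62.
Round 1 adds ΔG = $390 billion; each later round is MPC = 0.62 times the previous.
After 4 rounds: 390 + 241.8 + 149.916 + 92.94792 = ΔG·(1 − c^4)/(1 − c) = 390 × (1 − 0.14776336)/0.38 ≈ $874.7 billion.

$874.7 billion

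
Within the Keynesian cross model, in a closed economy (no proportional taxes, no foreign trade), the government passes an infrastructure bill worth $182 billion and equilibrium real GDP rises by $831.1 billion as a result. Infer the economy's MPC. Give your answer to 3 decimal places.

Implied spending multiplier k = ΔY/ΔG = 831.1/182 ≈ 4.5665.
Since k = 1/(1 − MPC), MPC = 1 − 1/k = 1 − ΔG/ΔY = 1 − 182/831.1 ≈ 0.781.

0.781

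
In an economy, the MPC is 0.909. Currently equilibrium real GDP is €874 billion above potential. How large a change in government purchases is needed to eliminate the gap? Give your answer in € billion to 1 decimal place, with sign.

Spending multiplier = 1/(1 − MPC) = 1/(1 − 0.909) = 1/0.091 ≈ 10.989.
Need ΔY = −€874 billion, so ΔG = ΔY/k = (−€874 billion) × 0.091 ≈ −€79.5 billion.
The government should cut government purchases by €79.5 billion.

−€79.5 billion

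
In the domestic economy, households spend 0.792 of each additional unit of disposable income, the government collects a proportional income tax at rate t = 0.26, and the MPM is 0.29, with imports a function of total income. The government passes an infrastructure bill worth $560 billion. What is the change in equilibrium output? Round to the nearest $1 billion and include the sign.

Government-spending multiplier = 1/(1 − c(1−t) + m) = 1/(1 − 0.792×0.74 + 0.29) = 1/0.70392 ≈ 1.421.
ΔY = k × ΔG = (+$560 billion) / 0.70392 ≈ +$796 billion.

+$796 billion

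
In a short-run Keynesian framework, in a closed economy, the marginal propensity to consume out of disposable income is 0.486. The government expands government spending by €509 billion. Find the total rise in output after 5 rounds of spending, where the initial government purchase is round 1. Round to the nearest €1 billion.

€963 billion

Round 1 adds ΔG = €509 billion; each later round is MPC = 0.486 times the previous.
After 5 rounds: 509 + 247.374 + 120.223764 + 58.428749304 + 28.396372161744 = ΔG·(1 − c^5)/(1 − c) = 509 × (1 − 0.027113235502176)/0.514 ≈ €963 billion.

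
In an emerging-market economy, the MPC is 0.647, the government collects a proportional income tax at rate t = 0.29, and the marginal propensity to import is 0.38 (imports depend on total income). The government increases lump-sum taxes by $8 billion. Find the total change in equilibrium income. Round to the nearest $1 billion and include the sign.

−$6 billion

A lump-sum tax change of +$8 billion shifts disposable income by −$8 billion; first-round consumption changes by −c × ΔT = −0.647 × (+$8 billion) = −$5.176 billion.
Expenditure multiplier = 1/(1 − c(1−t) + m) = 1/(1 − 0.647×0.71 + 0.38) = 1/0.92063 ≈ 1.086.
The tax multiplier is −c × k ≈ −0.703, so ΔY = k × (−c·ΔT) = (−$5.176 billion) / 0.92063 ≈ −$6 billion.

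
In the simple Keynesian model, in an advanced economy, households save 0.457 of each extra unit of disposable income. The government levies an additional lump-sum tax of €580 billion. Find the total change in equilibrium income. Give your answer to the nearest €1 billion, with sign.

MPC = 1 − MPS = 1 − 0.457 = 0.543.
A lump-sum tax change of +€580 billion shifts disposable income by −€580 billion; first-round consumption changes by −c × ΔT = −0.543 × (+€580 billion) = −€314.94 billion.
Expenditure multiplier = 1/(1 − MPC) = 1/(1 − 0.543) = 1/0.457 ≈ 2.188.
The tax multiplier is −c × k ≈ −1.188, so ΔY = k × (−c·ΔT) = (−€314.94 billion) / 0.457 ≈ −€689 billion.

−€689 billion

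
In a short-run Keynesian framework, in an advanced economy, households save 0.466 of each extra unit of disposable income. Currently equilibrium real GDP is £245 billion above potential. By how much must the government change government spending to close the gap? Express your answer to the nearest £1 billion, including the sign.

−£114 billion

MPC = 1 − MPS = 1 − 0.466 = 0.534.
Spending multiplier = 1/(1 − MPC) = 1/(1 − 0.534) = 1/0.466 ≈ 2.146.
Need ΔY = −£245 billion, so ΔG = ΔY/k = (−£245 billion) × 0.466 ≈ −£114 billion.
The government should cut government spending by £114 billion.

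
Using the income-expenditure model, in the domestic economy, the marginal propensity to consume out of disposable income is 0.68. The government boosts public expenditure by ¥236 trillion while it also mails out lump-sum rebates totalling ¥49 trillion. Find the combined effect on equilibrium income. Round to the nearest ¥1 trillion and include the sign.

+¥842 trillion

Expenditure multiplier = 1/(1 − MPC) = 1/(1 − 0.68) = 1/0.32 = 3.125.
ΔG contributes k·ΔG = (+¥236 trillion) / 0.32 = +¥737.5 trillion.
ΔT of −¥49 trillion changes first-round spending by −c·ΔT = +¥33.32 trillion, contributing k·(−c·ΔT) = (+¥33.32 trillion) / 0.32 ≈ +¥104.1 trillion.
Net ΔY = k(ΔG − c·ΔT) = (+¥269.32 trillion) / 0.32 ≈ +¥842 trillion.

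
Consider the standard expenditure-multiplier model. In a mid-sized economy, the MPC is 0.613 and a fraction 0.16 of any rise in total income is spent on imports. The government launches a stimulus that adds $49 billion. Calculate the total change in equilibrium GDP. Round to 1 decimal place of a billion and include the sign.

Government-spending multiplier = 1/(1 − c + m) = 1/(1 − 0.613 + 0.16) = 1/0.547 ≈ 1.828.
ΔY = k × ΔG = (+$49 billion) / 0.547 ≈ +$89.6 billion.

+$89.6 billion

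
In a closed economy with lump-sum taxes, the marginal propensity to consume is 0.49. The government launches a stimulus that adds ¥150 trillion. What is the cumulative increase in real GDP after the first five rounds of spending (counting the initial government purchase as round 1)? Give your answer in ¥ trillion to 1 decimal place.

¥285.8 trillion

Round 1 adds ΔG = ¥150 trillion; each later round is MPC = 0.49 times the previous.
After 5 rounds: 150 + 73.5 + 36.015 + 17.64735 + 8.6472015 = ΔG·(1 − c^5)/(1 − c) = 150 × (1 − 0.0282475249)/0.51 ≈ ¥285.8 trillion.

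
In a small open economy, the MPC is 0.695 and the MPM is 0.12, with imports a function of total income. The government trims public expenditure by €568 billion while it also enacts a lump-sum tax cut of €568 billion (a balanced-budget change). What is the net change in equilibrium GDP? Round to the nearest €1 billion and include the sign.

Expenditure multiplier = 1/(1 − c + m) = 1/(1 − 0.695 + 0.12) = 1/0.425 ≈ 2.353.
ΔG contributes k·ΔG = (−€568 billion) / 0.425 ≈ −€1,336.5 billion.
ΔT of −€568 billion changes first-round spending by −c·ΔT = +€394.76 billion, contributing k·(−c·ΔT) = (+€394.76 billion) / 0.425 ≈ +€928.8 billion.
Net ΔY = k(ΔG − c·ΔT) = (−€173.24 billion) / 0.425 ≈ −€408 billion.

−€408 billion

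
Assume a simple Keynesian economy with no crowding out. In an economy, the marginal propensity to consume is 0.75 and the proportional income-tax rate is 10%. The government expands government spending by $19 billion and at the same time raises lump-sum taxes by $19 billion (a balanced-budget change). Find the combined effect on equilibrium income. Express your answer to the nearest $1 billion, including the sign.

+$15 billion

Expenditure multiplier = 1/(1 − c(1−t)) = 1/(1 − 0.75×0.9) = 1/0.325 ≈ 3.077.
ΔG contributes k·ΔG = (+$19 billion) / 0.325 ≈ +$58.5 billion.
ΔT of +$19 billion changes first-round spending by −c·ΔT = −$14.25 billion, contributing k·(−c·ΔT) = (−$14.25 billion) / 0.325 ≈ −$43.8 billion.
Net ΔY = k(ΔG − c·ΔT) = (+$4.75 billion) / 0.325 ≈ +$15 billion.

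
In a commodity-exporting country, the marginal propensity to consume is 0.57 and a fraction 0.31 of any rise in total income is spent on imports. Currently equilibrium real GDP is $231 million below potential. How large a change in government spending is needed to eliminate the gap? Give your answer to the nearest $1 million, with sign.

Spending multiplier = 1/(1 − c + m) = 1/(1 − 0.57 + 0.31) = 1/0.74 ≈ 1.351.
Need ΔY = +$231 million, so ΔG = ΔY/k = (+$231 million) × 0.74 ≈ +$171 million.
The government should increase government spending by $171 million.

+$171 million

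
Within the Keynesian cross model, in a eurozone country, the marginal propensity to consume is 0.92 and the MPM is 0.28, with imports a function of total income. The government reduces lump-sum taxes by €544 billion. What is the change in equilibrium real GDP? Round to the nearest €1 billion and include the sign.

A lump-sum tax change of −€544 billion shifts disposable income by +€544 billion; first-round consumption changes by −c × ΔT = −0.92 × (−€544 billion) = +€500.48 billion.
Expenditure multiplier = 1/(1 − c + m) = 1/(1 − 0.92 + 0.28) = 1/0.36 ≈ 2.778.
The tax multiplier is −c × k ≈ −2.556, so ΔY = k × (−c·ΔT) = (+€500.48 billion) / 0.36 ≈ +€1,390 billion.

+€1,390 billion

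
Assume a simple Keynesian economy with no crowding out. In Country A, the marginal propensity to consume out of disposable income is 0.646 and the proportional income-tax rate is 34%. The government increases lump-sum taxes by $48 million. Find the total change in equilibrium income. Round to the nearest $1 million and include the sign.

−$54 million

A lump-sum tax change of +$48 million shifts disposable income by −$48 million; first-round consumption changes by −c × ΔT = −0.646 × (+$48 million) = −$31.008 million.
Expenditure multiplier = 1/(1 − c(1−t)) = 1/(1 − 0.646×0.66) = 1/0.57364 ≈ 1.743.
The tax multiplier is −c × k ≈ −1.126, so ΔY = k × (−c·ΔT) = (−$31.008 million) / 0.57364 ≈ −$54 million.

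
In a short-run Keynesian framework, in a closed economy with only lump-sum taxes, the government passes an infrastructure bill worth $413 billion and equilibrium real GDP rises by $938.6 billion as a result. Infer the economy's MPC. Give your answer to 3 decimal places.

Implied spending multiplier k = ΔY/ΔG = 938.6/413 ≈ 2.2726.
Since k = 1/(1 − MPC), MPC = 1 − 1/k = 1 − ΔG/ΔY = 1 − 413/938.6 ≈ 0.560.

0.560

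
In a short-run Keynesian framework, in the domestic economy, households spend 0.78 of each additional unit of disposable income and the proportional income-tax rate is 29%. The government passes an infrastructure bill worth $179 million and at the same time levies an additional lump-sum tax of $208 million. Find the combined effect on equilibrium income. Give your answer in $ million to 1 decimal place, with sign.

+$37.6 million

Expenditure multiplier = 1/(1 − c(1−t)) = 1/(1 − 0.78×0.71) = 1/0.4462 ≈ 2.241.
ΔG contributes k·ΔG = (+$179 million) / 0.4462 ≈ +$401.2 million.
ΔT of +$208 million changes first-round spending by −c·ΔT = −$162.24 million, contributing k·(−c·ΔT) = (−$162.24 million) / 0.4462 ≈ −$363.6 million.
Net ΔY = k(ΔG − c·ΔT) = (+$16.76 million) / 0.4462 ≈ +$37.6 million.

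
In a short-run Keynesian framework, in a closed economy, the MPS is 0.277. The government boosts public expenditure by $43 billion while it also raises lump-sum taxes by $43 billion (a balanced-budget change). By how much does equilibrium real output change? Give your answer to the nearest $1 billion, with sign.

+$43 billion

MPC = 1 − MPS = 1 − 0.277 = 0.723.
Expenditure multiplier = 1/(1 − MPC) = 1/(1 − 0.723) = 1/0.277 ≈ 3.61.
ΔG contributes k·ΔG = (+$43 billion) / 0.277 ≈ +$155.2 billion.
ΔT of +$43 billion changes first-round spending by −c·ΔT = −$31.089 billion, contributing k·(−c·ΔT) = (−$31.089 billion) / 0.277 ≈ −$112.2 billion.
With ΔG = ΔT and no other leakages, the balanced-budget multiplier is 1, so ΔY = ΔG = +$43 billion.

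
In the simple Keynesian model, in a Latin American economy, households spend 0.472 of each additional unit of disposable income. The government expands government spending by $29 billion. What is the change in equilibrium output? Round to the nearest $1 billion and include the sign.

Expenditure multiplier = 1/(1 − MPC) = 1/(1 − 0.472) = 1/0.528 ≈ 1.894.
ΔY = k × ΔG = (+$29 billion) / 0.528 ≈ +$55 billion.

+$55 billion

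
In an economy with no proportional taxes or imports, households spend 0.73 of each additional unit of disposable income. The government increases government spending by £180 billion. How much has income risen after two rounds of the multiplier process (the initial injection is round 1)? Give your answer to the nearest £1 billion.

Round 1 adds ΔG = £180 billion; each later round is MPC = 0.73 times the previous.
After 2 rounds: 180 + 131.4 = ΔG·(1 − c^2)/(1 − c) = 180 × (1 − 0.5329)/0.27 ≈ £311 billion.

£311 billion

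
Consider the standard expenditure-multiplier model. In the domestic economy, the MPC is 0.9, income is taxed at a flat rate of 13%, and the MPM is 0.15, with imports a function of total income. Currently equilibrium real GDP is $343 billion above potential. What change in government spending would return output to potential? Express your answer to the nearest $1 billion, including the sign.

Spending multiplier = 1/(1 − c(1−t) + m) = 1/(1 − 0.9×0.87 + 0.15) = 1/0.367 ≈ 2.725.
Need ΔY = −$343 billion, so ΔG = ΔY/k = (−$343 billion) × 0.367 ≈ −$126 billion.
The government should cut government spending by $126 billion.

−$126 billion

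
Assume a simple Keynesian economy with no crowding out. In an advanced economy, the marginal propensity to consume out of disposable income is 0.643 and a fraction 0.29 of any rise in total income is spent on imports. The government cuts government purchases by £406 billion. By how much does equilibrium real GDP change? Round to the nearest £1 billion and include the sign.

Spending multiplier = 1/(1 − c + m) = 1/(1 − 0.643 + 0.29) = 1/0.647 ≈ 1.546.
ΔY = k × ΔG = (−£406 billion) / 0.647 ≈ −£628 billion.

−£628 billion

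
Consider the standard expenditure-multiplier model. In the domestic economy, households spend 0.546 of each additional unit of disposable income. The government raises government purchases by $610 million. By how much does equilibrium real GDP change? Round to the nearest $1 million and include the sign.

Spending multiplier = 1/(1 − MPC) = 1/(1 − 0.546) = 1/0.454 ≈ 2.203.
ΔY = k × ΔG = (+$610 million) / 0.454 ≈ +$1,344 million.

+$1,344 million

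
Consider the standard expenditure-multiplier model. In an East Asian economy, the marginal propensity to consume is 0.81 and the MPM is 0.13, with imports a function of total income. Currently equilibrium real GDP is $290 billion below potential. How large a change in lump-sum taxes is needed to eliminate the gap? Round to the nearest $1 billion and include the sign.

Spending multiplier = 1/(1 − c + m) = 1/(1 − 0.81 + 0.13) = 1/0.32 = 3.125.
Tax multiplier = −c·k = −0.81/0.32 ≈ −2.531. Need ΔY = +$290 billion, so ΔT = ΔY/(−c·k) = −(+$290 billion) × 0.32 / 0.81 ≈ −$115 billion.
The government should cut lump-sum taxes by $115 billion.

−$115 billion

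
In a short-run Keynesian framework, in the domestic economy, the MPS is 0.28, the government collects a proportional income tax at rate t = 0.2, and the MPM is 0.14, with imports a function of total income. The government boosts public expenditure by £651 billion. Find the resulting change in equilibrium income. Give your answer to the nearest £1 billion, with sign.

+£1,154 billion

MPC = 1 − MPS = 1 − 0.28 = 0.72.
Government-spending multiplier = 1/(1 − c(1−t) + m) = 1/(1 − 0.72×0.8 + 0.14) = 1/0.564 ≈ 1.773.
ΔY = k × ΔG = (+£651 billion) / 0.564 ≈ +£1,154 billion.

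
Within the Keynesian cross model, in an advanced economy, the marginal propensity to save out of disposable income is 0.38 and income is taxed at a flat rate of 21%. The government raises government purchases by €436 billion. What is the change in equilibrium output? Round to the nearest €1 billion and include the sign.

MPC = 1 − MPS = 1 − 0.38 = 0.62.
Government-spending multiplier = 1/(1 − c(1−t)) = 1/(1 − 0.62×0.79) = 1/0.5102 ≈ 1.96.
ΔY = k × ΔG = (+€436 billion) / 0.5102 ≈ +€855 billion.

+€855 billion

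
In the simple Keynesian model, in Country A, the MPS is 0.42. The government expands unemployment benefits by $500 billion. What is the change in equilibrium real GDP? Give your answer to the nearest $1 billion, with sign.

MPC = 1 − MPS = 1 − 0.42 = 0.58.
The transfer change shifts disposable income by +$500 billion, so first-round consumption changes by c·ΔTR = 0.58 × (+$500 billion) = +$290 billion.
Expenditure multiplier = 1/(1 − MPC) = 1/(1 − 0.58) = 1/0.42 ≈ 2.381.
The transfer multiplier is c × k ≈ 1.381, so ΔY = k × (c·ΔTR) = (+$290 billion) / 0.42 ≈ +$690 billion.

+$690 billion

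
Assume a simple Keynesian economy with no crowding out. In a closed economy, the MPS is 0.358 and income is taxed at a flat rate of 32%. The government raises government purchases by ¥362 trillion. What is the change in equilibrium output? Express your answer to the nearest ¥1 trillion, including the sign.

MPC = 1 − MPS = 1 − 0.358 = 0.642.
Government-spending multiplier = 1/(1 − c(1−t)) = 1/(1 − 0.642×0.68) = 1/0.56344 ≈ 1.775.
ΔY = k × ΔG = (+¥362 trillion) / 0.56344 ≈ +¥642 trillion.

+¥642 trillion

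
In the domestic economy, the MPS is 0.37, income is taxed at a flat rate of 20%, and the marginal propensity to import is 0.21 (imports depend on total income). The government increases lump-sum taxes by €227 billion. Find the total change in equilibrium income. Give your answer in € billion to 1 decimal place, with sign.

MPC = 1 − MPS = 1 − 0.37 = 0.63.
A lump-sum tax change of +€227 billion shifts disposable income by −€227 billion; first-round consumption changes by −c × ΔT = −0.63 × (+€227 billion) = −€143.01 billion.
Expenditure multiplier = 1/(1 − c(1−t) + m) = 1/(1 − 0.63×0.8 + 0.21) = 1/0.706 ≈ 1.416.
The tax multiplier is −c × k ≈ −0.892, so ΔY = k × (−c·ΔT) = (−€143.01 billion) / 0.706 ≈ −€202.6 billion.

−€202.6 billion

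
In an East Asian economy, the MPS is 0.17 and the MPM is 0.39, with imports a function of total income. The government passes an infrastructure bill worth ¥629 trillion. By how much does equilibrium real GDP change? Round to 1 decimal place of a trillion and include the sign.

+¥1,123.2 trillion

MPC = 1 − MPS = 1 − 0.17 = 0.83.
Spending multiplier = 1/(1 − c + m) = 1/(1 − 0.83 + 0.39) = 1/0.56 ≈ 1.786.
ΔY = k × ΔG = (+¥629 trillion) / 0.56 ≈ +¥1,123.2 trillion.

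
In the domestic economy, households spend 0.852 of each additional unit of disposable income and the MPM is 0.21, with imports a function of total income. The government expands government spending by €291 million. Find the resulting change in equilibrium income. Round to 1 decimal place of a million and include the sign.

+€812.8 million

Spending multiplier = 1/(1 − c + m) = 1/(1 − 0.852 + 0.21) = 1/0.358 ≈ 2.793.
ΔY = k × ΔG = (+€291 million) / 0.358 ≈ +€812.8 million.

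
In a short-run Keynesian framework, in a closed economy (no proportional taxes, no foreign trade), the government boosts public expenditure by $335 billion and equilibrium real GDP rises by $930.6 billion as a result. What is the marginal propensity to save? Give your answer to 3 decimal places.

0.360

Implied spending multiplier k = ΔY/ΔG = 930.6/335 ≈ 2.7779.
Since k = 1/(1 − MPC), MPC = 1 − 1/k = 1 − ΔG/ΔY = 1 − 335/930.6 ≈ 0.640.
MPS = 1 − MPC = 0.360.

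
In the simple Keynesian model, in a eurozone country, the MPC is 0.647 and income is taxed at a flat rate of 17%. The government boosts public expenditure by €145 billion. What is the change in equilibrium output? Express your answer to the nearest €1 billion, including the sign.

Expenditure multiplier = 1/(1 − c(1−t)) = 1/(1 − 0.647×0.83) = 1/0.46299 ≈ 2.16.
ΔY = k × ΔG = (+€145 billion) / 0.46299 ≈ +€313 billion.

+€313 billion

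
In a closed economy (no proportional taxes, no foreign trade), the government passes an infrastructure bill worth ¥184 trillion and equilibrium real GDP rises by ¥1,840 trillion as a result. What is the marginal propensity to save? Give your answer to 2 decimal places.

0.10

Implied spending multiplier k = ΔY/ΔG = 1,840/184 = 10.
Since k = 1/(1 − MPC), MPC = 1 − 1/k = 1 − ΔG/ΔY = 1 − 184/1,840 = 0.90.
MPS = 1 − MPC = 0.10.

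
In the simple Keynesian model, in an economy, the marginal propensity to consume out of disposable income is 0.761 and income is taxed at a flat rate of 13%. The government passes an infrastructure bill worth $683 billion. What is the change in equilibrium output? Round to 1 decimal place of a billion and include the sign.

Government-spending multiplier = 1/(1 − c(1−t)) = 1/(1 − 0.761×0.87) = 1/0.33793 ≈ 2.959.
ΔY = k × ΔG = (+$683 billion) / 0.33793 ≈ +$2,021.1 billion.

+$2,021.1 billion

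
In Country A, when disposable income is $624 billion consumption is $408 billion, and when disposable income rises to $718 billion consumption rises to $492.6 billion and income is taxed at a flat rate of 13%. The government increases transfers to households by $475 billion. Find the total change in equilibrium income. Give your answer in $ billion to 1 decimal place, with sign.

+$1,970.0 billion

MPC = ΔC/ΔYd = (492.6 − 408)/(718 − 624) = 84.6/94 = 0.9.
The transfer change shifts disposable income by +$475 billion, so first-round consumption changes by c·ΔTR = 0.9 × (+$475 billion) = +$427.5 billion.
Expenditure multiplier = 1/(1 − c(1−t)) = 1/(1 − 0.9×0.87) = 1/0.217 ≈ 4.608.
The transfer multiplier is c × k ≈ 4.147, so ΔY = k × (c·ΔTR) = (+$427.5 billion) / 0.217 ≈ +$1,970 billion.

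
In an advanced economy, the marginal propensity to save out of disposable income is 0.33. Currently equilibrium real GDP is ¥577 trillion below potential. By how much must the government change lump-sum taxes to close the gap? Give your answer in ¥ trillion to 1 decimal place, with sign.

MPC = 1 − MPS = 1 − 0.33 = 0.67.
Spending multiplier = 1/(1 − MPC) = 1/(1 − 0.67) = 1/0.33 ≈ 3.03.
Tax multiplier = −c·k = −0.67/0.33 ≈ −2.03. Need ΔY = +¥577 trillion, so ΔT = ΔY/(−c·k) = −(+¥577 trillion) × 0.33 / 0.67 ≈ −¥284.2 trillion.
The government should cut lump-sum taxes by ¥284.2 trillion.

−¥284.2 trillion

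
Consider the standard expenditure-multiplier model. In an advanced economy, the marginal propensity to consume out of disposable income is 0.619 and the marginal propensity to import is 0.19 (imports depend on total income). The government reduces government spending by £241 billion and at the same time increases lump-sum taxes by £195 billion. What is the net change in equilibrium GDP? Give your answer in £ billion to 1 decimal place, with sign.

Expenditure multiplier = 1/(1 − c + m) = 1/(1 − 0.619 + 0.19) = 1/0.571 ≈ 1.751.
ΔG contributes k·ΔG = (−£241 billion) / 0.571 ≈ −£422.1 billion.
ΔT of +£195 billion changes first-round spending by −c·ΔT = −£120.705 billion, contributing k·(−c·ΔT) = (−£120.705 billion) / 0.571 ≈ −£211.4 billion.
Net ΔY = k(ΔG − c·ΔT) = (−£361.705 billion) / 0.571 ≈ −£633.5 billion.

−£633.5 billion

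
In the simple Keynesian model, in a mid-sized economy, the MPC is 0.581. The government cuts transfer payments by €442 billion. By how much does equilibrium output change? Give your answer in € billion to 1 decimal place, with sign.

−€612.9 billion

The transfer change shifts disposable income by −€442 billion, so first-round consumption changes by c·ΔTR = 0.581 × (−€442 billion) = −€256.802 billion.
Expenditure multiplier = 1/(1 − MPC) = 1/(1 − 0.581) = 1/0.419 ≈ 2.387.
The transfer multiplier is c × k ≈ 1.387, so ΔY = k × (c·ΔTR) = (−€256.802 billion) / 0.419 ≈ −€612.9 billion.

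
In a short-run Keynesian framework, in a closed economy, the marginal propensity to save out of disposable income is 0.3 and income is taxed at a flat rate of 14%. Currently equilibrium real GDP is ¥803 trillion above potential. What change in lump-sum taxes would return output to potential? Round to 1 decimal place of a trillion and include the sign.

+¥456.6 trillion

MPC = 1 − MPS = 1 − 0.3 = 0.7.
Spending multiplier = 1/(1 − c(1−t)) = 1/(1 − 0.7×0.86) = 1/0.398 ≈ 2.513.
Tax multiplier = −c·k = −0.7/0.398 ≈ −1.759. Need ΔY = −¥803 trillion, so ΔT = ΔY/(−c·k) = −(−¥803 trillion) × 0.398 / 0.7 ≈ +¥456.6 trillion.
The government should raise lump-sum taxes by ¥456.6 trillion.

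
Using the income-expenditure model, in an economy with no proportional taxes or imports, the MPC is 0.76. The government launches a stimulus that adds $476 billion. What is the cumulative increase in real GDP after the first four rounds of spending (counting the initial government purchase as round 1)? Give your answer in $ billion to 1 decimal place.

$1,321.7 billion

Round 1 adds ΔG = $476 billion; each later round is MPC = 0.76 times the previous.
After 4 rounds: 476 + 361.76 + 274.9376 + 208.952576 = ΔG·(1 − c^4)/(1 − c) = 476 × (1 − 0.33362176)/0.24 ≈ $1,321.7 billion.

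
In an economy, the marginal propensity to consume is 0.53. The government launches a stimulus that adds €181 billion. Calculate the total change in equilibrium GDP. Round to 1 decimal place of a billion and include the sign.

Expenditure multiplier = 1/(1 − MPC) = 1/(1 − 0.53) = 1/0.47 ≈ 2.128.
ΔY = k × ΔG = (+€181 billion) / 0.47 ≈ +€385.1 billion.

+€385.1 billion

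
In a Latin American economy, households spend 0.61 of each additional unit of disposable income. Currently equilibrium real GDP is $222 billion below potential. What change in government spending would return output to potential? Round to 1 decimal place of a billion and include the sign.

+$86.6 billion

Spending multiplier = 1/(1 − MPC) = 1/(1 − 0.61) = 1/0.39 ≈ 2.564.
Need ΔY = +$222 billion, so ΔG = ΔY/k = (+$222 billion) × 0.39 ≈ +$86.6 billion.
The government should increase government spending by $86.6 billion.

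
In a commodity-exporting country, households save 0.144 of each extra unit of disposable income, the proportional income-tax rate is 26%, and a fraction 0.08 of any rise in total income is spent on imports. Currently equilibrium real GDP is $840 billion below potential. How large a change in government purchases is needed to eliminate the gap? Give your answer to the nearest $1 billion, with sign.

+$375 billion

MPC = 1 − MPS = 1 − 0.144 = 0.856.
Spending multiplier = 1/(1 − c(1−t) + m) = 1/(1 − 0.856×0.74 + 0.08) = 1/0.44656 ≈ 2.239.
Need ΔY = +$840 billion, so ΔG = ΔY/k = (+$840 billion) × 0.44656 ≈ +$375 billion.
The government should increase government purchases by $375 billion.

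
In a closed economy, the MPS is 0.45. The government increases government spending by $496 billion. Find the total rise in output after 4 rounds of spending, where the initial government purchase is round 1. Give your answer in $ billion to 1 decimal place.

$1,001.4 billion

MPC = 1 − MPS = 1 − 0.45 = 0.55.
Round 1 adds ΔG = $496 billion; each later round is MPC = 0.55 times the previous.
After 4 rounds: 496 + 272.8 + 150.04 + 82.522 = ΔG·(1 − c^4)/(1 − c) = 496 × (1 − 0.09150625)/0.45 ≈ $1,001.4 billion.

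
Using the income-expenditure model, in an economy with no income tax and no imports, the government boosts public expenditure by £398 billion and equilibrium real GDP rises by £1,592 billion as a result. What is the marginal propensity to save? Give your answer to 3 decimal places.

Implied spending multiplier k = ΔY/ΔG = 1,592/398 = 4.
Since k = 1/(1 − MPC), MPC = 1 − 1/k = 1 − ΔG/ΔY = 1 − 398/1,592 = 0.750.
MPS = 1 − MPC = 0.250.

0.250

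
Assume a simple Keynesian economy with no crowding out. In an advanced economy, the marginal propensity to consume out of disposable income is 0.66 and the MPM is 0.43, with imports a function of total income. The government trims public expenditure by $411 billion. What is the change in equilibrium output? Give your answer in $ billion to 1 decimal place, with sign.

Government-spending multiplier = 1/(1 − c + m) = 1/(1 − 0.66 + 0.43) = 1/0.77 ≈ 1.299.
ΔY = k × ΔG = (−$411 billion) / 0.77 ≈ −$533.8 billion.

−$533.8 billion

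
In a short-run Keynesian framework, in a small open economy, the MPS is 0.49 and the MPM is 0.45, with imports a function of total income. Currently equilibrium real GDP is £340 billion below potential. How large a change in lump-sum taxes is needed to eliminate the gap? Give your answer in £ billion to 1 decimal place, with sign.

MPC = 1 − MPS = 1 − 0.49 = 0.51.
Spending multiplier = 1/(1 − c + m) = 1/(1 − 0.51 + 0.45) = 1/0.94 ≈ 1.064.
Tax multiplier = −c·k = −0.51/0.94 ≈ −0.543. Need ΔY = +£340 billion, so ΔT = ΔY/(−c·k) = −(+£340 billion) × 0.94 / 0.51 ≈ −£626.7 billion.
The government should cut lump-sum taxes by £626.7 billion.

−£626.7 billion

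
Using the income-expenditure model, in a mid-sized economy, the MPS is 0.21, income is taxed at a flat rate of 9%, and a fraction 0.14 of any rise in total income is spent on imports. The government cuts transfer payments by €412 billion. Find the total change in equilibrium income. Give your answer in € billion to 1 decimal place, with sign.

MPC = 1 − MPS = 1 − 0.21 = 0.79.
The transfer change shifts disposable income by −€412 billion, so first-round consumption changes by c·ΔTR = 0.79 × (−€412 billion) = −€325.48 billion.
Expenditure multiplier = 1/(1 − c(1−t) + m) = 1/(1 − 0.79×0.91 + 0.14) = 1/0.4211 ≈ 2.375.
The transfer multiplier is c × k ≈ 1.876, so ΔY = k × (c·ΔTR) = (−€325.48 billion) / 0.4211 ≈ −€772.9 billion.

−€772.9 billion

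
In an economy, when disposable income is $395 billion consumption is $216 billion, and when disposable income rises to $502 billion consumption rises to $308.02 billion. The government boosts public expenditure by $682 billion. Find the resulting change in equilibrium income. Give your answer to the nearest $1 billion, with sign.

+$4,871 billion

MPC = ΔC/ΔYd = (308.02 − 216)/(502 − 395) = 92.02/107 = 0.86.
Government-spending multiplier = 1/(1 − MPC) = 1/(1 − 0.86) = 1/0.14 ≈ 7.143.
ΔY = k × ΔG = (+$682 billion) / 0.14 ≈ +$4,871 billion.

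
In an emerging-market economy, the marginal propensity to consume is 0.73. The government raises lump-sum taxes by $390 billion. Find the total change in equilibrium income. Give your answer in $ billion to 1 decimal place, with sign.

A lump-sum tax change of +$390 billion shifts disposable income by −$390 billion; first-round consumption changes by −c × ΔT = −0.73 × (+$390 billion) = −$284.7 billion.
Expenditure multiplier = 1/(1 − MPC) = 1/(1 − 0.73) = 1/0.27 ≈ 3.704.
The tax multiplier is −c × k ≈ −2.704, so ΔY = k × (−c·ΔT) = (−$284.7 billion) / 0.27 ≈ −$1,054.4 billion.

−$1,054.4 billion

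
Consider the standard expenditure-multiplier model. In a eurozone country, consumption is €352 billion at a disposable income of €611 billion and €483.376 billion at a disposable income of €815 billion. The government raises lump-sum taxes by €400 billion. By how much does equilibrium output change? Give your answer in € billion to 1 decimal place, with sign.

−€723.6 billion

MPC = ΔC/ΔYd = (483.376 − 352)/(815 − 611) = 131.376/204 = 0.644.
A lump-sum tax change of +€400 billion shifts disposable income by −€400 billion; first-round consumption changes by −c × ΔT = −0.644 × (+€400 billion) = −€257.6 billion.
Expenditure multiplier = 1/(1 − MPC) = 1/(1 − 0.644) = 1/0.356 ≈ 2.809.
The tax multiplier is −c × k ≈ −1.809, so ΔY = k × (−c·ΔT) = (−€257.6 billion) / 0.356 ≈ −€723.6 billion.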